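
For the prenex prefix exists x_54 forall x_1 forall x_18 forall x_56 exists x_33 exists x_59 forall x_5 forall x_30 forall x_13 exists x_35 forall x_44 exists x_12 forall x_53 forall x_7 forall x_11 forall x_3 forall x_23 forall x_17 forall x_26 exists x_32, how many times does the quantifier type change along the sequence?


Walk the prefix and count type changes:
  position 1: exists -> forall <-- alternation
  position 2: forall -> forall
  position 3: forall -> forall
  position 4: forall -> exists <-- alternation
  position 5: exists -> exists
  position 6: exists -> forall <-- alternation
  position 7: forall -> forall
  position 8: forall -> forall
  position 9: forall -> exists <-- alternation
  position 10: exists -> forall <-- alternation
  position 11: forall -> exists <-- alternation
  position 12: exists -> forall <-- alternation
  position 13: forall -> forall
  position 14: forall -> forall
  position 15: forall -> forall
  position 16: forall -> forall
  position 17: forall -> forall
  position 18: forall -> forall
  position 19: forall -> exists <-- alternation
Total alternations = 8

8


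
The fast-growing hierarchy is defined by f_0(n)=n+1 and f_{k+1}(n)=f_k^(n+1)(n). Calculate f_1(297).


f_1(297) = f_0^298(297)
f_0 adds 1 each time, applied 298 times.
f_1(297) = 297 + 298 = 595

595


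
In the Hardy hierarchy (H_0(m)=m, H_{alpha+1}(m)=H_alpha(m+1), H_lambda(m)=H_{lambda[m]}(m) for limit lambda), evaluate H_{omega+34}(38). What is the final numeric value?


H_{omega+34}(38):
Unwind the 34 successor steps: H_{omega+34}(38) = H_omega(38+34) = H_omega(72).
H_omega(m) = H_m(m) = m + m = 2m.
Result = 2 * 72 = 144

144


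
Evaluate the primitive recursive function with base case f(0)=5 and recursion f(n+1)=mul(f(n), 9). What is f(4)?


f(0) = 5
f(1) = mul(f(0), 9) = mul(5, 9) = 45
f(2) = mul(f(1), 9) = mul(45, 9) = 405
f(3) = mul(f(2), 9) = mul(405, 9) = 3645
f(4) = mul(f(3), 9) = mul(3645, 9) = 32805


32805


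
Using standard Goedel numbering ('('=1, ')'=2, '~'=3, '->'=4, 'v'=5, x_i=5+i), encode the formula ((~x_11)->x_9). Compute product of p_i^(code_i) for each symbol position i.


Formula: ((~x_11)->x_9)
Symbol codes: [1, 1, 3, 16, 2, 4, 14, 2]
Primes: [2, 3, 5, 7, 11, 13, 17, 19]
p_1^1 = 2^1 = 2
p_2^1 = 3^1 = 3
p_3^3 = 5^3 = 125
p_4^16 = 7^16 = 33232930569601
p_5^2 = 11^2 = 121
p_6^4 = 13^4 = 28561
p_7^14 = 17^14 = 168377826559400929
p_8^2 = 19^2 = 361
Product = 5235772700647348649939623802357249587116750

5235772700647348649939623802357249587116750


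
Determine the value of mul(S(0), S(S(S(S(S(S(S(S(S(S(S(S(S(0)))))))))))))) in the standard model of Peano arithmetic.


mul(S^1(0), S^13(0)):
S^1(0) = 1
S^13(0) = 13
1 * 13 = 13

13


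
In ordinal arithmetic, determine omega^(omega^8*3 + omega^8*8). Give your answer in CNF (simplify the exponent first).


omega^(omega^8*3 + omega^8*8):
Both terms of the exponent have the same exponent 8, so they merge: omega^8*3 + omega^8*8 = omega^8*(3+8) = omega^8*11.
omega raised to a CNF ordinal is a single CNF term: Result = omega^(omega^8*11)

omega^(omega^8*11)


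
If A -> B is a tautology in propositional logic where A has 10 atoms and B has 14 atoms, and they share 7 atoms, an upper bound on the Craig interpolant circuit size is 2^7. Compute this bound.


Shared atoms = 7
Craig interpolant size bound = 2^7
= 128

128


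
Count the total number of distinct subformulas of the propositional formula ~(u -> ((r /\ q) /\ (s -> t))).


Formula: ~(u -> ((r /\ q) /\ (s -> t)))
Subformulas found:
  1. u
  2. q
  3. s
  4. r
  5. t
  6. (r /\ q)
  7. (s -> t)
  8. ((r /\ q) /\ (s -> t))
  9. (u -> ((r /\ q) /\ (s -> t)))
  10. ~(u -> ((r /\ q) /\ (s -> t)))
Total distinct subformulas = 10

10


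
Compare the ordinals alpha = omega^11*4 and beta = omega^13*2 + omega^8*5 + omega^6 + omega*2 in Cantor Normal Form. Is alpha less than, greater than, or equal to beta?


Compare term by term from highest exponent:
alpha = omega^11*4
beta = omega^13*2 + omega^8*5 + omega^6 + omega*2
Term 1: alpha has omega^11*4, beta has omega^13*2
Term 2: alpha has omega^0*0, beta has omega^8*5
Term 3: alpha has omega^0*0, beta has omega^6*1
Term 4: alpha has omega^0*0, beta has omega^1*2
Result: alpha < beta

alpha < beta


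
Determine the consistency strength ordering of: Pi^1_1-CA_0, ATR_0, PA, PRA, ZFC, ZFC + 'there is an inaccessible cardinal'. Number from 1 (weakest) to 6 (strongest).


Ordering by consistency strength:
1. PRA
2. PA
3. ATR_0
4. Pi^1_1-CA_0
5. ZFC
6. ZFC + 'there is an inaccessible cardinal'


Pi^1_1-CA_0=4, ATR_0=3, PA=2, PRA=1, ZFC=5, ZFC + 'there is an inaccessible cardinal'=6


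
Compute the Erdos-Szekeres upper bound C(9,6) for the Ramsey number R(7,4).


R(7,4) <= C(7+4-2, 7-1) = C(9, 6)
C(9, 6) = 9! / (6! * 3!)
= 84

84


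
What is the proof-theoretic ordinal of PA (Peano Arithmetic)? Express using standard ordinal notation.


The proof-theoretic ordinal of PA (Peano Arithmetic) is a standard result in ordinal analysis.
This ordinal is the supremum of order types of primitive recursive well-orderings
that the theory can prove to be well-ordered.
For PA (Peano Arithmetic), the proof-theoretic ordinal is epsilon_0.

epsilon_0


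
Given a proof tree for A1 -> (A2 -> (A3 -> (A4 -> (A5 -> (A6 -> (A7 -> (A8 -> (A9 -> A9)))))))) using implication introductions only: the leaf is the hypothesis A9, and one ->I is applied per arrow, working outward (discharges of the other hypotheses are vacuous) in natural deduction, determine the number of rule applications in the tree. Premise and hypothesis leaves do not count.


The formula has 9 arrows (->); its innermost consequent A9 is one of the antecedents,
so the proof starts from the hypothesis leaf A9 (not a rule application) and closes one arrow per ->I.
Building A1 -> (A2 -> (A3 -> (A4 -> (A5 -> (A6 -> (A7 -> (A8 -> (A9 -> A9)))))))) therefore takes 9 nested implication introductions.
Total inference nodes = 9

9


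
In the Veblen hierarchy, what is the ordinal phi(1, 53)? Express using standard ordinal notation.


phi(1, 53):
phi(1, beta) = epsilon_beta (the beta-th epsilon number).
phi(1, 53) = epsilon_53

epsilon_53


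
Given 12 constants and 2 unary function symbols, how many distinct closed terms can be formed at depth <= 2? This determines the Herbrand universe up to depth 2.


Herbrand terms by depth:
Depth 0: 12 constants
Depth 1: 24 new terms (running total: 36)
Depth 2: 48 new terms (running total: 84)
Total distinct ground terms = 84

84


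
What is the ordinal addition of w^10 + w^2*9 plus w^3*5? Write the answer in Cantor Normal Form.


Ordinal addition (w^10 + w^2*9) + w^3*5:
alpha's leading term has exponent 10 > beta's exponent 3, so it survives.
alpha's tail term has exponent 2 < beta's exponent 3, so it is absorbed by beta.
In ordinal addition, any term followed by a strictly larger-exponent term is absorbed.
Result = w^10 + w^3*5

w^10 + w^3*5


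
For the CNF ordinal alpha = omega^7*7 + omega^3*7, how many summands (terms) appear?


CNF: omega^7*7 + omega^3*7
Count the summands separated by '+':
  term 1: omega^7*7
  term 2: omega^3*7
Total terms = 2

2


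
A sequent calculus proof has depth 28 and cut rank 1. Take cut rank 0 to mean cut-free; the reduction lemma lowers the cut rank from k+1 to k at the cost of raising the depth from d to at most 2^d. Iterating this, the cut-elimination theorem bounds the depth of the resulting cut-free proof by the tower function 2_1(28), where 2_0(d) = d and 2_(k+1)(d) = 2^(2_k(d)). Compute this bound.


Each rank reduction sends depth d to at most 2^d; cut rank r needs r reductions.
2_0(28) = 28
2_1(28) = 2^28 = 268435456
Cut-free depth bound = 268435456

268435456


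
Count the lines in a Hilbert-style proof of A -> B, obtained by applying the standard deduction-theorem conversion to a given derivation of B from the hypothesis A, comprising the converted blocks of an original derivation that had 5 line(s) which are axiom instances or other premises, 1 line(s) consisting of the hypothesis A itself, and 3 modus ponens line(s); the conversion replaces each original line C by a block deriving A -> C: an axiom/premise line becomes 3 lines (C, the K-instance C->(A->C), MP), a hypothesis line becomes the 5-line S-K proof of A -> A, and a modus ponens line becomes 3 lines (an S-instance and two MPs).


Deduction-theorem conversion, block by block:
- 5 axiom/premise lines -> 3 lines each = 15
- 1 hypothesis lines -> 5 lines each (identity proof A->A) = 5
- 3 MP lines -> 3 lines each (S-instance, MP, MP) = 9
Total = 15 + 5 + 9 = 29 lines.

29


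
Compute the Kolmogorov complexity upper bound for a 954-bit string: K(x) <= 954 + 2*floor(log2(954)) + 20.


floor(log2(954)) = 9
2 * 9 = 18
K(x) <= 954 + 18 + 20 = 992

992


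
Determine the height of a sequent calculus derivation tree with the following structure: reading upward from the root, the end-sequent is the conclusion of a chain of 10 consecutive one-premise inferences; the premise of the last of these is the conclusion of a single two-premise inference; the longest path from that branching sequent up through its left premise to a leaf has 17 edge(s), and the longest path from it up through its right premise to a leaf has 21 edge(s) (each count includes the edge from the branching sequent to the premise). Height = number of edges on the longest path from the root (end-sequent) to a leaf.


Longest path through the left premise: 17 edges (measured from the branching sequent)
Longest path through the right premise: 21 edges
Height of the subtree rooted at the branching sequent: max(17, 21) = 21
The branching sequent sits 10 edges above the root (the chain of one-premise inferences), so height = 21 + 10 = 31

31


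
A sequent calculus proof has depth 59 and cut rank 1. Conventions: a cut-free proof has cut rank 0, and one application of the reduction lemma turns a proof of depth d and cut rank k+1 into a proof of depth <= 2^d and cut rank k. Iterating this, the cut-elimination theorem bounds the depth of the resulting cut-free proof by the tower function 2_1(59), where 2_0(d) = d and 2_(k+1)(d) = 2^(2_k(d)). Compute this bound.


Each rank reduction sends depth d to at most 2^d; cut rank r needs r reductions.
2_0(59) = 59
2_1(59) = 2^59 = 576460752303423488
Cut-free depth bound = 576460752303423488

576460752303423488


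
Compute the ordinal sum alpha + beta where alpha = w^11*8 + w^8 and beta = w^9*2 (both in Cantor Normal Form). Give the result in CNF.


Ordinal addition (w^11*8 + w^8) + w^9*2:
alpha's leading term has exponent 11 > beta's exponent 9, so it survives.
alpha's tail term has exponent 8 < beta's exponent 9, so it is absorbed by beta.
In ordinal addition, any term followed by a strictly larger-exponent term is absorbed.
Result = w^11*8 + w^9*2

w^11*8 + w^9*2


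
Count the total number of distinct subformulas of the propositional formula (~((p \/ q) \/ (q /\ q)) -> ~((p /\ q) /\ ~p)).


Formula: (~((p \/ q) \/ (q /\ q)) -> ~((p /\ q) /\ ~p))
Subformulas found:
  1. q
  2. p
  3. ~p
  4. (p \/ q)
  5. (p /\ q)
  6. (q /\ q)
  7. ((p /\ q) /\ ~p)
  8. ~((p /\ q) /\ ~p)
  9. ((p \/ q) \/ (q /\ q))
  10. ~((p \/ q) \/ (q /\ q))
  11. (~((p \/ q) \/ (q /\ q)) -> ~((p /\ q) /\ ~p))
Total distinct subformulas = 11

11


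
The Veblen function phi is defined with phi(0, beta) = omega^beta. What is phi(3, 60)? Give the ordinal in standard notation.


phi(3, 60):
phi(3, beta) = eta_beta (the beta-th eta number, fixed point of zeta).
phi(3, 60) = eta_60

eta_60


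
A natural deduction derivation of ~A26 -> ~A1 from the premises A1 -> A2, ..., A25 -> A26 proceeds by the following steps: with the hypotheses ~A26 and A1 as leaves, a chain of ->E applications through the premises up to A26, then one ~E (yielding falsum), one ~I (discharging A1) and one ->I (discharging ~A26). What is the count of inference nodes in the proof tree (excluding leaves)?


From hypothesis A1, 25 ->E steps along the 25 premises yield A26.
~E with hypothesis ~A26 gives falsum (1 node); ~I discharging A1 gives ~A1 (1 node); ->I discharging ~A26 gives the goal (1 node).
Total = 25 + 3 = 28 inference nodes.

28


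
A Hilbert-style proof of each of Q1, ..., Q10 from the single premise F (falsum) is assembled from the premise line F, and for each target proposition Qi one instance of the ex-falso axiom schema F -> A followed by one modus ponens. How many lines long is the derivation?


Ex falso, line by line:
- 1 premise line (F)
- 10 targets, each needing 1 axiom instance (F -> Qi) + 1 MP = 2 lines: 2 * 10 = 20
Total = 1 + 20 = 21 lines.

21


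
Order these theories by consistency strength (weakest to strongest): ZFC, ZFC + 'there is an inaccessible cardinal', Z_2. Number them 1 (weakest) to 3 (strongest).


Ordering by consistency strength:
1. Z_2
2. ZFC
3. ZFC + 'there is an inaccessible cardinal'


ZFC=2, ZFC + 'there is an inaccessible cardinal'=3, Z_2=1


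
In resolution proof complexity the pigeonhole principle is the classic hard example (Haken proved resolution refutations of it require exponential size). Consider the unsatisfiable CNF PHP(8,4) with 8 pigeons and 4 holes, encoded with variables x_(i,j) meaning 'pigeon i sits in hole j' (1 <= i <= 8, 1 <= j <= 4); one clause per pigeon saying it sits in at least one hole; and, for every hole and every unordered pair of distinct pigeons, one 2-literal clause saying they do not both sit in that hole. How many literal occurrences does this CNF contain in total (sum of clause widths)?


PHP(8,4): 8 pigeons, 4 holes, 8*4 = 32 variables.
- pigeon clauses: one per pigeon -> 8 clauses of width 4 -> 32 literals
- hole clauses: 4 holes * C(8,2) = 4 * 28 -> 112 clauses of width 2 -> 224 literals
Total literal occurrences = 32 + 224 = 256

256


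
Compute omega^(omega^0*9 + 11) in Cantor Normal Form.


omega^(omega^0*9 + 11):
omega^0 = 1, so the exponent is 9 + 11 = 20 (finite ordinal addition).
Result = omega^20, already a single CNF term.

omega^20


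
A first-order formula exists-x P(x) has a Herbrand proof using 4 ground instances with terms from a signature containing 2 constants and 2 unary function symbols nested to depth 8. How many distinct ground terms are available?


Herbrand terms by depth:
Depth 0: 2 constants
Depth 1: 4 new terms (running total: 6)
Depth 2: 8 new terms (running total: 14)
Depth 3: 16 new terms (running total: 30)
Depth 4: 32 new terms (running total: 62)
Depth 5: 64 new terms (running total: 126)
Depth 6: 128 new terms (running total: 254)
Depth 7: 256 new terms (running total: 510)
Depth 8: 512 new terms (running total: 1022)
Total distinct ground terms = 1022

1022


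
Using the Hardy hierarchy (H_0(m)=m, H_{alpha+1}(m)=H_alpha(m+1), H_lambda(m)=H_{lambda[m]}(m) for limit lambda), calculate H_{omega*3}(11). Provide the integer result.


H_{omega*3}(11):
For the Hardy hierarchy, H_{omega*k}(n) = 2^k * n.
2^3 = 8.
8 * 11 = 88

88


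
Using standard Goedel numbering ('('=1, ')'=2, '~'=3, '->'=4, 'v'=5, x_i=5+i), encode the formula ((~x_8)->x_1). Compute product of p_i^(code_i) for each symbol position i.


Formula: ((~x_8)->x_1)
Symbol codes: [1, 1, 3, 13, 2, 4, 6, 2]
Primes: [2, 3, 5, 7, 11, 13, 17, 19]
p_1^1 = 2^1 = 2
p_2^1 = 3^1 = 3
p_3^3 = 5^3 = 125
p_4^13 = 7^13 = 96889010407
p_5^2 = 11^2 = 121
p_6^4 = 13^4 = 28561
p_7^6 = 17^6 = 24137569
p_8^2 = 19^2 = 361
Product = 2188241717294044599482222177250

2188241717294044599482222177250


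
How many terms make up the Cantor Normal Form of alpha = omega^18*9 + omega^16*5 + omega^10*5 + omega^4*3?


CNF: omega^18*9 + omega^16*5 + omega^10*5 + omega^4*3
Count the summands separated by '+':
  term 1: omega^18*9
  term 2: omega^16*5
  term 3: omega^10*5
  term 4: omega^4*3
Total terms = 4

4


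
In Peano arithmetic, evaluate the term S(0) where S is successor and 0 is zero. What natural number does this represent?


Counting successors applied to 0:
1 applications of S to 0 = 1

1


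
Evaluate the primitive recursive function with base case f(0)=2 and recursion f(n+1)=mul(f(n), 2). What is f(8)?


f(0) = 2
f(1) = mul(f(0), 2) = mul(2, 2) = 4
f(2) = mul(f(1), 2) = mul(4, 2) = 8
f(3) = mul(f(2), 2) = mul(8, 2) = 16
f(4) = mul(f(3), 2) = mul(16, 2) = 32
f(5) = mul(f(4), 2) = mul(32, 2) = 64
f(6) = mul(f(5), 2) = mul(64, 2) = 128
f(7) = mul(f(6), 2) = mul(128, 2) = 256
f(8) = mul(f(7), 2) = mul(256, 2) = 512


512


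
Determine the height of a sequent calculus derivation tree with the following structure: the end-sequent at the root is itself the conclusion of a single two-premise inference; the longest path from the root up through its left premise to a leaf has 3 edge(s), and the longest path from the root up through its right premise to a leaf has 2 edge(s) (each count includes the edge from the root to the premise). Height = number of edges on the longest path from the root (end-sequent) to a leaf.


Longest path through the left premise: 3 edges (measured from the branching sequent)
Longest path through the right premise: 2 edges
Height of the subtree rooted at the branching sequent: max(3, 2) = 3
The branching sequent is the root itself.
Total height = 3

3


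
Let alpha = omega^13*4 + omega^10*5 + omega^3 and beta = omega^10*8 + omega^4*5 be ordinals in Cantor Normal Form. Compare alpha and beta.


Compare term by term from highest exponent:
alpha = omega^13*4 + omega^10*5 + omega^3
beta = omega^10*8 + omega^4*5
Term 1: alpha has omega^13*4, beta has omega^10*8
Term 2: alpha has omega^10*5, beta has omega^4*5
Term 3: alpha has omega^3*1, beta has omega^0*0
Result: alpha > beta

alpha > beta


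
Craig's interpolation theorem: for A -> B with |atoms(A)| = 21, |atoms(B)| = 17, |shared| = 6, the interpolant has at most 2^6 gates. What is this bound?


Shared atoms = 6
Craig interpolant size bound = 2^6
= 64

64


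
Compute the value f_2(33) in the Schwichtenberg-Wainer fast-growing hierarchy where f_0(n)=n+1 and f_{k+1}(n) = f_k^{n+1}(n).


f_2(33) = f_1^34(33)
f_1(m) = 2m + 1.
Iterating: f_1^k(n) = 2^k*(n+1) - 1.
f_2(33) = 2^34*(33+1) - 1 = 17179869184*34 - 1 = 584115552255

584115552255


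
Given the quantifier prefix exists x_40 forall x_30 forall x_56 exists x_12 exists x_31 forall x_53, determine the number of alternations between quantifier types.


Walk the prefix and count type changes:
  position 1: exists -> forall <-- alternation
  position 2: forall -> forall
  position 3: forall -> exists <-- alternation
  position 4: exists -> exists
  position 5: exists -> forall <-- alternation
Total alternations = 3

3


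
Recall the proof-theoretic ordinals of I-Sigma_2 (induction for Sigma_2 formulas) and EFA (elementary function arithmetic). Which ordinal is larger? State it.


Proof-theoretic ordinal of I-Sigma_2 (induction for Sigma_2 formulas): omega^(omega^omega)
Proof-theoretic ordinal of EFA (elementary function arithmetic): omega^3
Comparing: omega^3 < omega^(omega^omega).
The larger ordinal is omega^(omega^omega) (from I-Sigma_2 (induction for Sigma_2 formulas)).

omega^(omega^omega)


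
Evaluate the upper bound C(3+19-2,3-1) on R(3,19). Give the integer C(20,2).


R(3,19) <= C(3+19-2, 3-1) = C(20, 2)
C(20, 2) = 20! / (2! * 18!)
= 190

190


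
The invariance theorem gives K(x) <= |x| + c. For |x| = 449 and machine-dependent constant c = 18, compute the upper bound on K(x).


K(x) <= |x| + c = 449 + 18 = 467

467


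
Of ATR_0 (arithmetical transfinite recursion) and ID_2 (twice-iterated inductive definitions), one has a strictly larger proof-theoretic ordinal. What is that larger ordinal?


Proof-theoretic ordinal of ATR_0 (arithmetical transfinite recursion): Gamma_0
Proof-theoretic ordinal of ID_2 (twice-iterated inductive definitions): psi_0(epsilon_{Omega_2+1})
Comparing: Gamma_0 < psi_0(epsilon_{Omega_2+1}).
The larger ordinal is psi_0(epsilon_{Omega_2+1}) (from ID_2 (twice-iterated inductive definitions)).

psi_0(epsilon_{Omega_2+1})


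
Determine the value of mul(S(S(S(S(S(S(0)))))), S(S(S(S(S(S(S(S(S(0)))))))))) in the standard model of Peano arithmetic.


mul(S^6(0), S^9(0)):
S^6(0) = 6
S^9(0) = 9
6 * 9 = 54

54


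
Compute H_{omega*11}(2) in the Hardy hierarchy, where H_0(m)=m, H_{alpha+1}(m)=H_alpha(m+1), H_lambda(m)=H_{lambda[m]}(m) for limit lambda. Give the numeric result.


H_{omega*11}(2):
For the Hardy hierarchy, H_{omega*k}(n) = 2^k * n.
2^11 = 2048.
2048 * 2 = 4096

4096


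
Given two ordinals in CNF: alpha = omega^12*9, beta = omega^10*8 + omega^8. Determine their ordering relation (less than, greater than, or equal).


Compare term by term from highest exponent:
alpha = omega^12*9
beta = omega^10*8 + omega^8
Term 1: alpha has omega^12*9, beta has omega^10*8
Term 2: alpha has omega^0*0, beta has omega^8*1
Result: alpha > beta

alpha > beta


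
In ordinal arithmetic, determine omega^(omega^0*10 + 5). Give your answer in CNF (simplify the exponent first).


omega^(omega^0*10 + 5):
omega^0 = 1, so the exponent is 10 + 5 = 15 (finite ordinal addition).
Result = omega^15, already a single CNF term.

omega^15


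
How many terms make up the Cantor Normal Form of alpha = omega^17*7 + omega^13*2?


CNF: omega^17*7 + omega^13*2
Count the summands separated by '+':
  term 1: omega^17*7
  term 2: omega^13*2
Total terms = 2

2


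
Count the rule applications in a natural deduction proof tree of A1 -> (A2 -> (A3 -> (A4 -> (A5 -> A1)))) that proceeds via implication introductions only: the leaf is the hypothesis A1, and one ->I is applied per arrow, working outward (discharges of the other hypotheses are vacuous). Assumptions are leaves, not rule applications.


The formula has 5 arrows (->); its innermost consequent A1 is one of the antecedents,
so the proof starts from the hypothesis leaf A1 (not a rule application) and closes one arrow per ->I.
Building A1 -> (A2 -> (A3 -> (A4 -> (A5 -> A1)))) therefore takes 5 nested implication introductions.
Total inference nodes = 5

5


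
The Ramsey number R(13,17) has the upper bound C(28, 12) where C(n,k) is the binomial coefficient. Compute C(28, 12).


R(13,17) <= C(13+17-2, 13-1) = C(28, 12)
C(28, 12) = 28! / (12! * 16!)
= 30421755

30421755


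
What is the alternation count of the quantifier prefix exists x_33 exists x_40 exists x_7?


Walk the prefix and count type changes:
  position 1: exists -> exists
  position 2: exists -> exists
Total alternations = 0

0


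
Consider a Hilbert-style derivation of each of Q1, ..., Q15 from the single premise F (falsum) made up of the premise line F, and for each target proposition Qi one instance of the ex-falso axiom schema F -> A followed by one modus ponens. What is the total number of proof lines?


Ex falso, line by line:
- 1 premise line (F)
- 15 targets, each needing 1 axiom instance (F -> Qi) + 1 MP = 2 lines: 2 * 15 = 30
Total = 1 + 30 = 31 lines.

31


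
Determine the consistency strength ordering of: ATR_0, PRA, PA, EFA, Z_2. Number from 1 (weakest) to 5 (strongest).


Ordering by consistency strength:
1. EFA
2. PRA
3. PA
4. ATR_0
5. Z_2


ATR_0=4, PRA=2, PA=3, EFA=1, Z_2=5


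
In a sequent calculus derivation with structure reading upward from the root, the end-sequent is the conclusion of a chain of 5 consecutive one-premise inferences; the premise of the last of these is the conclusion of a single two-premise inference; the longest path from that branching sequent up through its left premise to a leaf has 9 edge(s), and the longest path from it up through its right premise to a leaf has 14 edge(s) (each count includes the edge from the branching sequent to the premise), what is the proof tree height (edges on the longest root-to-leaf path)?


Longest path through the left premise: 9 edges (measured from the branching sequent)
Longest path through the right premise: 14 edges
Height of the subtree rooted at the branching sequent: max(9, 14) = 14
The branching sequent sits 5 edges above the root (the chain of one-premise inferences), so height = 14 + 5 = 19

19


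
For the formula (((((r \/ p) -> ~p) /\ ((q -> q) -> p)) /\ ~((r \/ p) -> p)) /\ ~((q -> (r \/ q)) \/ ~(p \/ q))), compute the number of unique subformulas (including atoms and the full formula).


Formula: (((((r \/ p) -> ~p) /\ ((q -> q) -> p)) /\ ~((r \/ p) -> p)) /\ ~((q -> (r \/ q)) \/ ~(p \/ q)))
Subformulas found:
  1. r
  2. q
  3. p
  4. ~p
  5. (r \/ p)
  6. (r \/ q)
  7. (q -> q)
  8. (p \/ q)
  9. ~(p \/ q)
  10. ((r \/ p) -> p)
  11. ((q -> q) -> p)
  12. (q -> (r \/ q))
  13. ~((r \/ p) -> p)
  14. ((r \/ p) -> ~p)
  15. ((q -> (r \/ q)) \/ ~(p \/ q))
  16. ~((q -> (r \/ q)) \/ ~(p \/ q))
  17. (((r \/ p) -> ~p) /\ ((q -> q) -> p))
  18. ((((r \/ p) -> ~p) /\ ((q -> q) -> p)) /\ ~((r \/ p) -> p))
  19. (((((r \/ p) -> ~p) /\ ((q -> q) -> p)) /\ ~((r \/ p) -> p)) /\ ~((q -> (r \/ q)) \/ ~(p \/ q)))
Total distinct subformulas = 19

19


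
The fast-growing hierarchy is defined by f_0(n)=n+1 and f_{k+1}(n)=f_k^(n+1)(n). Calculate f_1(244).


f_1(244) = f_0^245(244)
f_0 adds 1 each time, applied 245 times.
f_1(244) = 244 + 245 = 489

489


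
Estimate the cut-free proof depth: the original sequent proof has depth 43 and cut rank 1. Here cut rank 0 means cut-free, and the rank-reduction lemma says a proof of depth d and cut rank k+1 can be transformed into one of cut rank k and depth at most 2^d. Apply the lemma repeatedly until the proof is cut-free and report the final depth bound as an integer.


Each rank reduction sends depth d to at most 2^d; cut rank r needs r reductions.
2_0(43) = 43
2_1(43) = 2^43 = 8796093022208
Cut-free depth bound = 8796093022208

8796093022208


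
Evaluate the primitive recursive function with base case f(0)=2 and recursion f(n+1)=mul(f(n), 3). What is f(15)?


f(0) = 2
f(1) = mul(f(0), 3) = mul(2, 3) = 6
f(2) = mul(f(1), 3) = mul(6, 3) = 18
f(3) = mul(f(2), 3) = mul(18, 3) = 54
f(4) = mul(f(3), 3) = mul(54, 3) = 162
f(5) = mul(f(4), 3) = mul(162, 3) = 486
f(6) = mul(f(5), 3) = mul(486, 3) = 1458
f(7) = mul(f(6), 3) = mul(1458, 3) = 4374
f(8) = mul(f(7), 3) = mul(4374, 3) = 13122
f(9) = mul(f(8), 3) = mul(13122, 3) = 39366
f(10) = mul(f(9), 3) = mul(39366, 3) = 118098
f(11) = mul(f(10), 3) = mul(118098, 3) = 354294
f(12) = mul(f(11), 3) = mul(354294, 3) = 1062882
f(13) = mul(f(12), 3) = mul(1062882, 3) = 3188646
f(14) = mul(f(13), 3) = mul(3188646, 3) = 9565938
f(15) = mul(f(14), 3) = mul(9565938, 3) = 28697814


28697814


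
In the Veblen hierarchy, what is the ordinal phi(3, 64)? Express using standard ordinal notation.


phi(3, 64):
phi(3, beta) = eta_beta (the beta-th eta number, fixed point of zeta).
phi(3, 64) = eta_64

eta_64


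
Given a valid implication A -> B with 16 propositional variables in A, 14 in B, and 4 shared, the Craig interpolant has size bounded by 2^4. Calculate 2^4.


Shared atoms = 4
Craig interpolant size bound = 2^4
= 16

16


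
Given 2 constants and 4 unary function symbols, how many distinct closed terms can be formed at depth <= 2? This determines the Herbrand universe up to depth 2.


Herbrand terms by depth:
Depth 0: 2 constants
Depth 1: 8 new terms (running total: 10)
Depth 2: 32 new terms (running total: 42)
Total distinct ground terms = 42

42


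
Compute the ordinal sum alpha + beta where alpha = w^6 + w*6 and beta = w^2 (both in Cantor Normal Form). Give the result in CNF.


Ordinal addition (w^6 + w*6) + w^2:
alpha's leading term has exponent 6 > beta's exponent 2, so it survives.
alpha's tail term has exponent 1 < beta's exponent 2, so it is absorbed by beta.
In ordinal addition, any term followed by a strictly larger-exponent term is absorbed.
Result = w^6 + w^2

w^6 + w^2


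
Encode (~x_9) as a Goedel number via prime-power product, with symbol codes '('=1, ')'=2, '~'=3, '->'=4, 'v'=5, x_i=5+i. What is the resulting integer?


Formula: (~x_9)
Symbol codes: [1, 3, 14, 2]
Primes: [2, 3, 5, 7]
p_1^1 = 2^1 = 2
p_2^3 = 3^3 = 27
p_3^14 = 5^14 = 6103515625
p_4^2 = 7^2 = 49
Product = 16149902343750

16149902343750


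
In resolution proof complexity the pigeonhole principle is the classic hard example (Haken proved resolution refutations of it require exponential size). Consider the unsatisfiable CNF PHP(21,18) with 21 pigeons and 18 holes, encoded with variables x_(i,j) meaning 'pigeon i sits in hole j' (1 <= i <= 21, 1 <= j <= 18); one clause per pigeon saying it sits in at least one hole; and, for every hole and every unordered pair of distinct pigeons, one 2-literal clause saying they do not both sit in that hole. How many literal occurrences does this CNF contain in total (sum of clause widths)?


PHP(21,18): 21 pigeons, 18 holes, 21*18 = 378 variables.
- pigeon clauses: one per pigeon -> 21 clauses of width 18 -> 378 literals
- hole clauses: 18 holes * C(21,2) = 18 * 210 -> 3780 clauses of width 2 -> 7560 literals
Total literal occurrences = 378 + 7560 = 7938

7938


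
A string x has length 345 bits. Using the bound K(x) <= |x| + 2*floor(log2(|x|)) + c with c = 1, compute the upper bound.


floor(log2(345)) = 8
2 * 8 = 16
K(x) <= 345 + 16 + 1 = 362

362


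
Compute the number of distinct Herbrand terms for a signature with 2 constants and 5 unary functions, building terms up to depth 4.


Herbrand terms by depth:
Depth 0: 2 constants
Depth 1: 10 new terms (running total: 12)
Depth 2: 50 new terms (running total: 62)
Depth 3: 250 new terms (running total: 312)
Depth 4: 1250 new terms (running total: 1562)
Total distinct ground terms = 1562

1562


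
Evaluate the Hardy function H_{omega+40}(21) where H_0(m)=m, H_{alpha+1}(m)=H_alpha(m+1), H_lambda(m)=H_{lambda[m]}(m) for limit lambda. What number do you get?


H_{omega+40}(21):
Unwind the 40 successor steps: H_{omega+40}(21) = H_omega(21+40) = H_omega(61).
H_omega(m) = H_m(m) = m + m = 2m.
Result = 2 * 61 = 122

122


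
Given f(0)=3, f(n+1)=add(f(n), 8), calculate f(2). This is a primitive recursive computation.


f(0) = 3
f(1) = add(f(0), 8) = add(3, 8) = 11
f(2) = add(f(1), 8) = add(11, 8) = 19


19


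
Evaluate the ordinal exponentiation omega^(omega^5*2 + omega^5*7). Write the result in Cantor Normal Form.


omega^(omega^5*2 + omega^5*7):
Both terms of the exponent have the same exponent 5, so they merge: omega^5*2 + omega^5*7 = omega^5*(2+7) = omega^5*9.
omega raised to a CNF ordinal is a single CNF term: Result = omega^(omega^5*9)

omega^(omega^5*9)


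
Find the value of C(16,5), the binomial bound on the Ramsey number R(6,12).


R(6,12) <= C(6+12-2, 6-1) = C(16, 5)
C(16, 5) = 16! / (5! * 11!)
= 4368

4368


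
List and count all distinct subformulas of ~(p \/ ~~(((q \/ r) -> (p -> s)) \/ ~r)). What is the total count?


Formula: ~(p \/ ~~(((q \/ r) -> (p -> s)) \/ ~r))
Subformulas found:
  1. q
  2. s
  3. r
  4. p
  5. ~r
  6. (p -> s)
  7. (q \/ r)
  8. ((q \/ r) -> (p -> s))
  9. (((q \/ r) -> (p -> s)) \/ ~r)
  10. ~(((q \/ r) -> (p -> s)) \/ ~r)
  11. ~~(((q \/ r) -> (p -> s)) \/ ~r)
  12. (p \/ ~~(((q \/ r) -> (p -> s)) \/ ~r))
  13. ~(p \/ ~~(((q \/ r) -> (p -> s)) \/ ~r))
Total distinct subformulas = 13

13


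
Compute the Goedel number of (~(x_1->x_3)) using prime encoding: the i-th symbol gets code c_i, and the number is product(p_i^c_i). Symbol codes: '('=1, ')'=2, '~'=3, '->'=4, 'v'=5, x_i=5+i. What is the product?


Formula: (~(x_1->x_3))
Symbol codes: [1, 3, 1, 6, 4, 8, 2, 2]
Primes: [2, 3, 5, 7, 11, 13, 17, 19]
p_1^1 = 2^1 = 2
p_2^3 = 3^3 = 27
p_3^1 = 5^1 = 5
p_4^6 = 7^6 = 117649
p_5^4 = 11^4 = 14641
p_6^8 = 13^8 = 815730721
p_7^2 = 17^2 = 289
p_8^2 = 19^2 = 361
Product = 39579892288315140099207870

39579892288315140099207870


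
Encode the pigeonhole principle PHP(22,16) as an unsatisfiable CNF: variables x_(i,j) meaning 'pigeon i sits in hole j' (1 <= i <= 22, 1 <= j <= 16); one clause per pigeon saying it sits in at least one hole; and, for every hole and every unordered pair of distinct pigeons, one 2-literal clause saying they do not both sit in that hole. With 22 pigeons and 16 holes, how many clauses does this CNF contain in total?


PHP(22,16): 22 pigeons, 16 holes, 22*16 = 352 variables.
- pigeon clauses: one per pigeon -> 22 clauses
- hole clauses: 16 holes * C(22,2) = 16 * 231 -> 3696 clauses
Total clauses = 22 + 3696 = 3718

3718


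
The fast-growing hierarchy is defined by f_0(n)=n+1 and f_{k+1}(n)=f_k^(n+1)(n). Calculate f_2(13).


f_2(13) = f_1^14(13)
f_1(m) = 2m + 1.
Iterating: f_1^k(n) = 2^k*(n+1) - 1.
f_2(13) = 2^14*(13+1) - 1 = 16384*14 - 1 = 229375

229375


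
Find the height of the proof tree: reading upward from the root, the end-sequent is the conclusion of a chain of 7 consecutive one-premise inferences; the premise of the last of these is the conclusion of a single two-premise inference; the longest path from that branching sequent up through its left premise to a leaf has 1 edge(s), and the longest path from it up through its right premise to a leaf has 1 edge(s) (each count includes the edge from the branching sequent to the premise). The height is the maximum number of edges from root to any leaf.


Longest path through the left premise: 1 edges (measured from the branching sequent)
Longest path through the right premise: 1 edges
Height of the subtree rooted at the branching sequent: max(1, 1) = 1
The branching sequent sits 7 edges above the root (the chain of one-premise inferences), so height = 1 + 7 = 8

8


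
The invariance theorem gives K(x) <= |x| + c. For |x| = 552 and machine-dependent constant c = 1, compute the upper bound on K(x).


K(x) <= |x| + c = 552 + 1 = 553

553


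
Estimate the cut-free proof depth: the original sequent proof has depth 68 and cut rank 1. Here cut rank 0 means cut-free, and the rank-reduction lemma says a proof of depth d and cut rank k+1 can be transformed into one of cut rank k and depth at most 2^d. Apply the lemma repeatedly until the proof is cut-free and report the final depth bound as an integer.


Each rank reduction sends depth d to at most 2^d; cut rank r needs r reductions.
2_0(68) = 68
2_1(68) = 2^68 = 295147905179352825856
Cut-free depth bound = 295147905179352825856

295147905179352825856


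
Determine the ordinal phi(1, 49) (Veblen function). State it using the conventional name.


phi(1, 49):
phi(1, beta) = epsilon_beta (the beta-th epsilon number).
phi(1, 49) = epsilon_49

epsilon_49


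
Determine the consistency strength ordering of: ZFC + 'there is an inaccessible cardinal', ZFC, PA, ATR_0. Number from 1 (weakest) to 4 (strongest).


Ordering by consistency strength:
1. PA
2. ATR_0
3. ZFC
4. ZFC + 'there is an inaccessible cardinal'


ZFC + 'there is an inaccessible cardinal'=4, ZFC=3, PA=1, ATR_0=2


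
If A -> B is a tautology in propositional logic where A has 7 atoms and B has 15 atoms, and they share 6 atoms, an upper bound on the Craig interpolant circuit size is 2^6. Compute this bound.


Shared atoms = 6
Craig interpolant size bound = 2^6
= 64

64


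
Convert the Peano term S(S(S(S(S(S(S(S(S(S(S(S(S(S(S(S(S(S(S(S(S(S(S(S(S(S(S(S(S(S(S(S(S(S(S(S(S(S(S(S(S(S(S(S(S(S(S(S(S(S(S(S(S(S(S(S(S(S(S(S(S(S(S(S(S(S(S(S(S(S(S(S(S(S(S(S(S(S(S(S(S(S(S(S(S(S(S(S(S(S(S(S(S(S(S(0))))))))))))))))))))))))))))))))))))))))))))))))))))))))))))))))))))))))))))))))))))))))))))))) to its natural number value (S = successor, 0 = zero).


Counting successors applied to 0:
95 applications of S to 0 = 95

95


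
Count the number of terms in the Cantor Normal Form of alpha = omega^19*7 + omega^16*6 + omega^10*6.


CNF: omega^19*7 + omega^16*6 + omega^10*6
Count the summands separated by '+':
  term 1: omega^19*7
  term 2: omega^16*6
  term 3: omega^10*6
Total terms = 3

3


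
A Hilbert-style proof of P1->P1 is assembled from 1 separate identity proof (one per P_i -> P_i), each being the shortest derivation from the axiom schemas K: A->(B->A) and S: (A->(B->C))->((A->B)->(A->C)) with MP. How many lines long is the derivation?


The shortest proof of A->A from K and S in the Hilbert calculus has exactly 5 lines:
(1) K instance A->((A->A)->A), (2) S instance, (3) MP on 1,2, (4) K instance A->(A->A), (5) MP on 3,4.
For 1 independent identities: 1 * 5 = 5 lines total.

5


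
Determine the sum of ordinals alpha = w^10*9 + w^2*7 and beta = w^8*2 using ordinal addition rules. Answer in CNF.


Ordinal addition (w^10*9 + w^2*7) + w^8*2:
alpha's leading term has exponent 10 > beta's exponent 8, so it survives.
alpha's tail term has exponent 2 < beta's exponent 8, so it is absorbed by beta.
In ordinal addition, any term followed by a strictly larger-exponent term is absorbed.
Result = w^10*9 + w^8*2

w^10*9 + w^8*2


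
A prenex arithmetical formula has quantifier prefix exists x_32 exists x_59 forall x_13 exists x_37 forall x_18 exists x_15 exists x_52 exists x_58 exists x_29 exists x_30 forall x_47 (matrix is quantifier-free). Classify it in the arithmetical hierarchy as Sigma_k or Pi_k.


Leading quantifier is exists, so the class is Sigma.
Number of quantifier blocks = alternations + 1 = 5 + 1 = 6.
Classification: Sigma_6

Sigma_6


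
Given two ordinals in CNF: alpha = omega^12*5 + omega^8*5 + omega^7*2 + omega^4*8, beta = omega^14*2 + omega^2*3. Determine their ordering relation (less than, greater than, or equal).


Compare term by term from highest exponent:
alpha = omega^12*5 + omega^8*5 + omega^7*2 + omega^4*8
beta = omega^14*2 + omega^2*3
Term 1: alpha has omega^12*5, beta has omega^14*2
Term 2: alpha has omega^8*5, beta has omega^2*3
Term 3: alpha has omega^7*2, beta has omega^0*0
Term 4: alpha has omega^4*8, beta has omega^0*0
Result: alpha < beta

alpha < beta


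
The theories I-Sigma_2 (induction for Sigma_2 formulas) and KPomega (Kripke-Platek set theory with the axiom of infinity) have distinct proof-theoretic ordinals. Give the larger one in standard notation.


Proof-theoretic ordinal of I-Sigma_2 (induction for Sigma_2 formulas): omega^(omega^omega)
Proof-theoretic ordinal of KPomega (Kripke-Platek set theory with the axiom of infinity): psi_0(epsilon_{Omega+1})
Comparing: omega^(omega^omega) < psi_0(epsilon_{Omega+1}).
The larger ordinal is psi_0(epsilon_{Omega+1}) (from KPomega (Kripke-Platek set theory with the axiom of infinity)).

psi_0(epsilon_{Omega+1})


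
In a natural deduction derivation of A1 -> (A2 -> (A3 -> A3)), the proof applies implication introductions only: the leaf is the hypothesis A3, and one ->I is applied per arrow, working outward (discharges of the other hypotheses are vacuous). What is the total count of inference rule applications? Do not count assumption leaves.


The formula has 3 arrows (->); its innermost consequent A3 is one of the antecedents,
so the proof starts from the hypothesis leaf A3 (not a rule application) and closes one arrow per ->I.
Building A1 -> (A2 -> (A3 -> A3)) therefore takes 3 nested implication introductions.
Total inference nodes = 3

3


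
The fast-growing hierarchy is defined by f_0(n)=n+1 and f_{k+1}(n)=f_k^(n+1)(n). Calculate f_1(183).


f_1(183) = f_0^184(183)
f_0 adds 1 each time, applied 184 times.
f_1(183) = 183 + 184 = 367

367


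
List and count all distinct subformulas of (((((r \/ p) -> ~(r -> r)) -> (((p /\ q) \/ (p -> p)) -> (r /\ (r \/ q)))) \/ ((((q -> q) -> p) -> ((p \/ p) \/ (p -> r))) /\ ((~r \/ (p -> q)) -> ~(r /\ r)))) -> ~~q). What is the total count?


Formula: (((((r \/ p) -> ~(r -> r)) -> (((p /\ q) \/ (p -> p)) -> (r /\ (r \/ q)))) \/ ((((q -> q) -> p) -> ((p \/ p) \/ (p -> r))) /\ ((~r \/ (p -> q)) -> ~(r /\ r)))) -> ~~q)
Subformulas found:
  1. r
  2. q
  3. p
  4. ~r
  5. ~q
  6. ~~q
  7. (p \/ p)
  8. (r /\ r)
  9. (p /\ q)
  10. (r \/ p)
  11. (r -> r)
  12. (r \/ q)
  13. (p -> p)
  14. (q -> q)
  15. (p -> q)
  16. (p -> r)
  17. ~(r /\ r)
  18. ~(r -> r)
  19. ((q -> q) -> p)
  20. (r /\ (r \/ q))
  21. (~r \/ (p -> q))
  22. ((p /\ q) \/ (p -> p))
  23. ((p \/ p) \/ (p -> r))
  24. ((r \/ p) -> ~(r -> r))
  25. ((~r \/ (p -> q)) -> ~(r /\ r))
  26. (((p /\ q) \/ (p -> p)) -> (r /\ (r \/ q)))
  27. (((q -> q) -> p) -> ((p \/ p) \/ (p -> r)))
  28. (((r \/ p) -> ~(r -> r)) -> (((p /\ q) \/ (p -> p)) -> (r /\ (r \/ q))))
  29. ((((q -> q) -> p) -> ((p \/ p) \/ (p -> r))) /\ ((~r \/ (p -> q)) -> ~(r /\ r)))
  30. ((((r \/ p) -> ~(r -> r)) -> (((p /\ q) \/ (p -> p)) -> (r /\ (r \/ q)))) \/ ((((q -> q) -> p) -> ((p \/ p) \/ (p -> r))) /\ ((~r \/ (p -> q)) -> ~(r /\ r))))
  31. (((((r \/ p) -> ~(r -> r)) -> (((p /\ q) \/ (p -> p)) -> (r /\ (r \/ q)))) \/ ((((q -> q) -> p) -> ((p \/ p) \/ (p -> r))) /\ ((~r \/ (p -> q)) -> ~(r /\ r)))) -> ~~q)
Total distinct subformulas = 31

31
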